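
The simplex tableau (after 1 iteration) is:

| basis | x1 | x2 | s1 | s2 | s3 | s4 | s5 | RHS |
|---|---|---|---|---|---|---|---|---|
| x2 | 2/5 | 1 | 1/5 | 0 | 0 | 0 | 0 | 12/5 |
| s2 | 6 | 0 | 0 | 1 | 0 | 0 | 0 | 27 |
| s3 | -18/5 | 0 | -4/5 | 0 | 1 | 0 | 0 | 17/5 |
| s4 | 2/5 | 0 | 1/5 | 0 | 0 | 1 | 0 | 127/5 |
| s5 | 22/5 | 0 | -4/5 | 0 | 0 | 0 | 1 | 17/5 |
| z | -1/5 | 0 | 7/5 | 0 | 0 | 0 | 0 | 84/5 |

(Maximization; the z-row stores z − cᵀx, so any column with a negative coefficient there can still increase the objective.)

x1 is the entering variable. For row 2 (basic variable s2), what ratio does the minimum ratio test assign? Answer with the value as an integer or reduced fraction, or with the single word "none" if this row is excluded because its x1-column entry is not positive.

Ratio = RHS / (x1 entry) = 27 / 6 = 9/2.

9/2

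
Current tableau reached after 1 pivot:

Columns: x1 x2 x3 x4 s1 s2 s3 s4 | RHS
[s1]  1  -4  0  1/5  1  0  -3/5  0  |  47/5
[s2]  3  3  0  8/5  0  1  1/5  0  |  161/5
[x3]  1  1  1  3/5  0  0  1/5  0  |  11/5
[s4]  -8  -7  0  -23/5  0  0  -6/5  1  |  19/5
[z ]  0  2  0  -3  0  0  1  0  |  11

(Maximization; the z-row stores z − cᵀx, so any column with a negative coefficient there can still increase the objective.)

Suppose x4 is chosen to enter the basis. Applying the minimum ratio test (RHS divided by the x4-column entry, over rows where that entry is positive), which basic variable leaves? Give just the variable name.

x3

Ratios: row 1 (s1): (47/5)/(1/5) = 47; row 2 (s2): (161/5)/(8/5) = 161/8; row 3 (x3): (11/5)/(3/5) = 11/3; row 4 (s4): entry -23/5 ≤ 0, skip.
Minimum ratio 11/3 is in the x3 row, so x3 leaves.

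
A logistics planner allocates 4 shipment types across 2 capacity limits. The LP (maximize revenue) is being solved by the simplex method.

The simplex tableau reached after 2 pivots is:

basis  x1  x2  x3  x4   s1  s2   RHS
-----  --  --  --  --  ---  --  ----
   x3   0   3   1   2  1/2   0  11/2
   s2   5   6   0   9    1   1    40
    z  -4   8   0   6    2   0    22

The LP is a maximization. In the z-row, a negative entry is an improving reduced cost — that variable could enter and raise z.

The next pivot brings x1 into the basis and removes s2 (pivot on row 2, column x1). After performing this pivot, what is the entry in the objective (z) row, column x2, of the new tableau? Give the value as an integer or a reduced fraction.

64/5

Pivot element is row 2, column x1: 5.
Normalize row 2: new (row 2, x2) = 6/5 = 6/5.
z-row ← z-row − (-4)·(new row 2): 8 − (-4)·(6/5) = 64/5.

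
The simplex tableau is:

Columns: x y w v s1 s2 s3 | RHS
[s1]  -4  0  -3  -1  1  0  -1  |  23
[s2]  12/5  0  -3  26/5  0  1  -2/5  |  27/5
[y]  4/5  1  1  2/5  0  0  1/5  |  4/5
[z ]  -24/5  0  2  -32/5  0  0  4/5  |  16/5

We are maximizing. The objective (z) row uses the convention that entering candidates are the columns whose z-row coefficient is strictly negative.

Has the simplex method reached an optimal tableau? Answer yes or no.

no

Column x has objective-row coefficient -24/5, which is negative; an improving pivot exists, so not yet optimal.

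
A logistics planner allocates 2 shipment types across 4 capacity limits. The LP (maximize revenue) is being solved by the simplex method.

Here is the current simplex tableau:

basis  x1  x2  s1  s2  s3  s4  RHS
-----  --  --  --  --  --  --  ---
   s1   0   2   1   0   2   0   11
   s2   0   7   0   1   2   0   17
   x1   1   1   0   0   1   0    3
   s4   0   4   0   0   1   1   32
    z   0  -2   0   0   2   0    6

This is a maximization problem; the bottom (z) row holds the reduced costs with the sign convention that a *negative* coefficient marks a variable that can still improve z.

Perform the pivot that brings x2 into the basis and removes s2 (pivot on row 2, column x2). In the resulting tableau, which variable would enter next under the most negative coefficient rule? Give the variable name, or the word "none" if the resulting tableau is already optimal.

Pivot element 7. New z-row = old z-row − (-2)·(row 2/7).
Updated z-row coefficients: x1: 0, x2: 0, s1: 0, s2: 2/7, s3: 18/7, s4: 0.
No coefficient is strictly negative; the tableau after this pivot is optimal.

none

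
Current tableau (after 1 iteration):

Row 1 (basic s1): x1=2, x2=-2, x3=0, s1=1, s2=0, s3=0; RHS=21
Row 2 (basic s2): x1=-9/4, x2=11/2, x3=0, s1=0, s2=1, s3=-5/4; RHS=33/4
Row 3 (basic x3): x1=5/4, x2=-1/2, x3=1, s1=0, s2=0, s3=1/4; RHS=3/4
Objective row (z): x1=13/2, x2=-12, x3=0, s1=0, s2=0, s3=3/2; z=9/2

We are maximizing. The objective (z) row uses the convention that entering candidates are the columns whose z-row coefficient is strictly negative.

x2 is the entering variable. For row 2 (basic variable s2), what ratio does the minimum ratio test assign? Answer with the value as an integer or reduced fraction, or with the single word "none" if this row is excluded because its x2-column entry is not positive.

Ratio = RHS / (x2 entry) = (33/4) / (11/2) = 3/2.

3/2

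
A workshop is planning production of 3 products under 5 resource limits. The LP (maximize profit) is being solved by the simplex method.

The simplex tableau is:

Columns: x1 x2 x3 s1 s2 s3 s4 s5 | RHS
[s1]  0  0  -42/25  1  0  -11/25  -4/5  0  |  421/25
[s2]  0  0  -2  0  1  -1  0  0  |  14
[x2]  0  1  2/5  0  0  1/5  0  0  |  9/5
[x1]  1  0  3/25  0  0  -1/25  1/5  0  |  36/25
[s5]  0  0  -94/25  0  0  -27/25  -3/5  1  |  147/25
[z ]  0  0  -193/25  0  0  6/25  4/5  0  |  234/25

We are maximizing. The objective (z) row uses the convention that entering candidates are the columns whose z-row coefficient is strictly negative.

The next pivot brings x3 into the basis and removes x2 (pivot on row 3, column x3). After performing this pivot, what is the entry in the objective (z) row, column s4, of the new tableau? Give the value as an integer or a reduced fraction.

4/5

Pivot element is row 3, column x3: 2/5.
Normalize row 3: new (row 3, s4) = 0/(2/5) = 0.
z-row ← z-row − (-193/25)·(new row 3): 4/5 − (-193/25)·0 = 4/5.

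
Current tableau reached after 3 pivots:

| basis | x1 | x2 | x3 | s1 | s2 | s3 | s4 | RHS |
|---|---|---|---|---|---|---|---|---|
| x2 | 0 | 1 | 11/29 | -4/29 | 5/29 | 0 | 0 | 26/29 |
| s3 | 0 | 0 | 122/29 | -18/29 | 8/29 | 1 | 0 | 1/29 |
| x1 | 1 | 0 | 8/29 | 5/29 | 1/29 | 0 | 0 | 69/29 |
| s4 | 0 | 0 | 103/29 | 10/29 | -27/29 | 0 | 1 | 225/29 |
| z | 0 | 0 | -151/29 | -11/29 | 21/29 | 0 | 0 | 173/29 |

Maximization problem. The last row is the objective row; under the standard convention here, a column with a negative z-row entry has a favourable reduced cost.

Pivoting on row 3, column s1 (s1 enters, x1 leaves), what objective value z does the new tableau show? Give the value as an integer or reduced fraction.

Minimum ratio for s1: (69/29)/(5/29) = 69/5.
z changes by −(z-row coeff of s1)·ratio = −(-11/29)·(69/5) = 759/145.
New z = 173/29 + (759/145) = 56/5.

56/5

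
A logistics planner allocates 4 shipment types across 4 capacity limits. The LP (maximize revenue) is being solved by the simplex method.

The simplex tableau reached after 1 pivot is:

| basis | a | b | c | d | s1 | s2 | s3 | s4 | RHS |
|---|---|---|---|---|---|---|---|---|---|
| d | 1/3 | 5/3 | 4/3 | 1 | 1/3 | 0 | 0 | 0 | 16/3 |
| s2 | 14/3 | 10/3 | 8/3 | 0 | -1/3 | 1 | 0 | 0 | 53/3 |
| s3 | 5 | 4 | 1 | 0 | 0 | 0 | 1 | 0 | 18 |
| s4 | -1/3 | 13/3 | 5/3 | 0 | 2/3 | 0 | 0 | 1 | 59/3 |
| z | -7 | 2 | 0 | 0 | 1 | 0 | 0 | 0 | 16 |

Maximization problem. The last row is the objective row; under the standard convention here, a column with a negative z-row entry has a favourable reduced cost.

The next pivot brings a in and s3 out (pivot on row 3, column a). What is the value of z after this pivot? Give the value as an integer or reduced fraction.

Minimum ratio for a: 18/5 = 18/5.
z changes by −(z-row coeff of a)·ratio = −(-7)·(18/5) = 126/5.
New z = 16 + (126/5) = 206/5.

206/5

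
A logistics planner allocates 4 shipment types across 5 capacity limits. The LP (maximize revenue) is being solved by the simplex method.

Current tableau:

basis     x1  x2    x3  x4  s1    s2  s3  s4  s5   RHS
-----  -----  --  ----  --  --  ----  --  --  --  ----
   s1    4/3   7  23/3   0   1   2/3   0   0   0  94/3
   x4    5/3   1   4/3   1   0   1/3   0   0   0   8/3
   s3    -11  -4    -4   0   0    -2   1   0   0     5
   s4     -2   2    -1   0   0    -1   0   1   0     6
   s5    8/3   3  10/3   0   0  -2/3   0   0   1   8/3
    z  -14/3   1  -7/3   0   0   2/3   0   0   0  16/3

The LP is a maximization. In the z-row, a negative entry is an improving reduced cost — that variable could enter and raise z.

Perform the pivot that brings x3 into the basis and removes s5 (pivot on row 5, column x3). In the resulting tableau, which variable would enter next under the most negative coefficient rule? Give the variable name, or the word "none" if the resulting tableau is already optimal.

x1

Pivot element 10/3. New z-row = old z-row − (-7/3)·(row 5/(10/3)).
Updated z-row coefficients: x1: -14/5, x2: 31/10, x3: 0, x4: 0, s1: 0, s2: 1/5, s3: 0, s4: 0, s5: 7/10.
The most negative is -14/5 in column x1, so x1 would enter next.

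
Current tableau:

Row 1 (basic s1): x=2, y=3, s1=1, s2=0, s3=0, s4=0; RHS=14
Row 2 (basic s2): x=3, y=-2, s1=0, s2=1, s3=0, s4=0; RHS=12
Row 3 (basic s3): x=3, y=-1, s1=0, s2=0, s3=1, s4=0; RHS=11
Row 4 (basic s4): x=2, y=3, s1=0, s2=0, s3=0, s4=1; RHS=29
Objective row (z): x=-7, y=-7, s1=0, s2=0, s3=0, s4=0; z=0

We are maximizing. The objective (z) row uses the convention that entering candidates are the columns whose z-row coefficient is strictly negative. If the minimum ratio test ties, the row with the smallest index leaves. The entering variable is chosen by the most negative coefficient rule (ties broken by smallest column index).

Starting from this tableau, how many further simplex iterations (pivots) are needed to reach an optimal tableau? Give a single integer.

2

pivot: x in, s3 out → z = 77/3
pivot: y in, s1 out → z = 469/11
No improving column remains; optimal.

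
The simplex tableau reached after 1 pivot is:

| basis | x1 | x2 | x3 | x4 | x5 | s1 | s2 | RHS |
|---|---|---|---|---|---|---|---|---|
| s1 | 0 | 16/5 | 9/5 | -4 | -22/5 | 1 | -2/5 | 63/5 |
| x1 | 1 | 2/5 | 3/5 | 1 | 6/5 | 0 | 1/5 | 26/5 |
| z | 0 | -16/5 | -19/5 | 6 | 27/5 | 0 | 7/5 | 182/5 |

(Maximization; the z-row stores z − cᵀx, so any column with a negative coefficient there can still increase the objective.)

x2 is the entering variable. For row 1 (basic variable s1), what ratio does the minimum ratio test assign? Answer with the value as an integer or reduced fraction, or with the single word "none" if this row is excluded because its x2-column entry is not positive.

Ratio = RHS / (x2 entry) = (63/5) / (16/5) = 63/16.

63/16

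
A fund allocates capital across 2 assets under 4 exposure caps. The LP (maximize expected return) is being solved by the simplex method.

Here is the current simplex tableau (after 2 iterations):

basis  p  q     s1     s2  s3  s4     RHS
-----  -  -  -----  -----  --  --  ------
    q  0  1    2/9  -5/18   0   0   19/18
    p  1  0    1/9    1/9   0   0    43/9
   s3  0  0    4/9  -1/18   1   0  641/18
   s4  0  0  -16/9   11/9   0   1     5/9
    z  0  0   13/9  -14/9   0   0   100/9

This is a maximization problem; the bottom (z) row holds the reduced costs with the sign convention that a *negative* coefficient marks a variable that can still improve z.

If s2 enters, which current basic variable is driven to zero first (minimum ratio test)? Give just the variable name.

Ratios: row 1 (q): entry -5/18 ≤ 0, skip; row 2 (p): (43/9)/(1/9) = 43; row 3 (s3): entry -1/18 ≤ 0, skip; row 4 (s4): (5/9)/(11/9) = 5/11.
Minimum ratio 5/11 is in the s4 row, so s4 leaves.

s4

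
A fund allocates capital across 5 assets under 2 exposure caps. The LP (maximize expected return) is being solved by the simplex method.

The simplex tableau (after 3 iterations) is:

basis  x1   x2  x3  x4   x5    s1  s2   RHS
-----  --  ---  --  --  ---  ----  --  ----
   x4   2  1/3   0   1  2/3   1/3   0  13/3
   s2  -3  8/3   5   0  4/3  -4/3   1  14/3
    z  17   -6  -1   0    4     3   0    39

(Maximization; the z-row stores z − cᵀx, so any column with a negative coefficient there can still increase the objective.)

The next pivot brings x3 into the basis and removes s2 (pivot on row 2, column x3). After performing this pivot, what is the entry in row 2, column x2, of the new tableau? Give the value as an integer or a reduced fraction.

Pivot element is row 2, column x3: 5.
Normalize row 2: new (row 2, x2) = (8/3)/5 = 8/15.
Row 2 is the pivot row, so the entry is 8/15.

8/15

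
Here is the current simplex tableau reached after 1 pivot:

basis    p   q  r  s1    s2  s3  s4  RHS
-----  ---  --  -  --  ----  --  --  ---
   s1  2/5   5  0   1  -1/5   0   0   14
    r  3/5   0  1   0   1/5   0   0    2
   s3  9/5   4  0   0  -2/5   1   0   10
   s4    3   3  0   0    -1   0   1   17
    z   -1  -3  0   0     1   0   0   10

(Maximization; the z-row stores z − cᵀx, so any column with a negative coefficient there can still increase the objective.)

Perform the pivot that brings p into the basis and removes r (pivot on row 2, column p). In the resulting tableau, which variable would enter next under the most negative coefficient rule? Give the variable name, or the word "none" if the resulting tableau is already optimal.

q

Pivot element 3/5. New z-row = old z-row − (-1)·(row 2/(3/5)).
Updated z-row coefficients: p: 0, q: -3, r: 5/3, s1: 0, s2: 4/3, s3: 0, s4: 0.
The most negative is -3 in column q, so q would enter next.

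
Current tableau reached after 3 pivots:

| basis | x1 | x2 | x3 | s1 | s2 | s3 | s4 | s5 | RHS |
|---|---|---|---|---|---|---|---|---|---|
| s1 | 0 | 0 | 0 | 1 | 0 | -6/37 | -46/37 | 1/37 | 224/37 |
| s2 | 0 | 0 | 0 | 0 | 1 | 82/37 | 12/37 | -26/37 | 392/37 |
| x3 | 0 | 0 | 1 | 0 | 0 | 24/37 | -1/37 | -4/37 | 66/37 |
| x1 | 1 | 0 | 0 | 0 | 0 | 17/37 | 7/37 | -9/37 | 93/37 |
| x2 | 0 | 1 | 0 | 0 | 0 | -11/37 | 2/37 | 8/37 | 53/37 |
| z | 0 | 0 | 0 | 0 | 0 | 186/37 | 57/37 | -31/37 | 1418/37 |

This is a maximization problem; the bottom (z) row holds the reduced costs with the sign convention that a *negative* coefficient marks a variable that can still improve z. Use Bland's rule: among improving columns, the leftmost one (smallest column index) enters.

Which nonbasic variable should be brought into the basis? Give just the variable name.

s5

Objective-row coefficients: x1: 0, x2: 0, x3: 0, s1: 0, s2: 0, s3: 186/37, s4: 57/37, s5: -31/37.
Improving columns: s5. Bland's rule picks the smallest column index → s5.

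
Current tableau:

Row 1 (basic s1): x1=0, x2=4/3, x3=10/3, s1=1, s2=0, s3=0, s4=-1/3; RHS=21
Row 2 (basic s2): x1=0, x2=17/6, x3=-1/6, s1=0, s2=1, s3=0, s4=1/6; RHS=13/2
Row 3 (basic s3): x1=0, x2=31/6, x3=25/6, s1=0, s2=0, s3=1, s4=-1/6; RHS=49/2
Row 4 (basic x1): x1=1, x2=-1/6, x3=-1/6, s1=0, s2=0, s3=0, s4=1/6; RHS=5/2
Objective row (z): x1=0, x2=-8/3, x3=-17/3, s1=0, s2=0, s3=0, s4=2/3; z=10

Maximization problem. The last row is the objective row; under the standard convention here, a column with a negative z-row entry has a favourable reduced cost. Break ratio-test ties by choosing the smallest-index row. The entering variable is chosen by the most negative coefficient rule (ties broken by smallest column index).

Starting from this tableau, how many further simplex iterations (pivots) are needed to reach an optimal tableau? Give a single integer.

pivot: x3 in, s3 out → z = 1083/25
No improving column remains; optimal.

1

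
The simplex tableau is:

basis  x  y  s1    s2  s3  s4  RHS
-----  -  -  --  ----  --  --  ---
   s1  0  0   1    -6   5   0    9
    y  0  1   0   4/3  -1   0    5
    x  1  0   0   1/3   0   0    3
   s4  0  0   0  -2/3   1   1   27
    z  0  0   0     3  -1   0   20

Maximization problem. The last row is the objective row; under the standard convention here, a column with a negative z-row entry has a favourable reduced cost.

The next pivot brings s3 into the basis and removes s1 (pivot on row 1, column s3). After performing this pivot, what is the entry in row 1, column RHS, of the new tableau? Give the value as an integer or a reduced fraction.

9/5

Pivot element is row 1, column s3: 5.
Normalize row 1: new (row 1, RHS) = 9/5 = 9/5.
Row 1 is the pivot row, so the entry is 9/5.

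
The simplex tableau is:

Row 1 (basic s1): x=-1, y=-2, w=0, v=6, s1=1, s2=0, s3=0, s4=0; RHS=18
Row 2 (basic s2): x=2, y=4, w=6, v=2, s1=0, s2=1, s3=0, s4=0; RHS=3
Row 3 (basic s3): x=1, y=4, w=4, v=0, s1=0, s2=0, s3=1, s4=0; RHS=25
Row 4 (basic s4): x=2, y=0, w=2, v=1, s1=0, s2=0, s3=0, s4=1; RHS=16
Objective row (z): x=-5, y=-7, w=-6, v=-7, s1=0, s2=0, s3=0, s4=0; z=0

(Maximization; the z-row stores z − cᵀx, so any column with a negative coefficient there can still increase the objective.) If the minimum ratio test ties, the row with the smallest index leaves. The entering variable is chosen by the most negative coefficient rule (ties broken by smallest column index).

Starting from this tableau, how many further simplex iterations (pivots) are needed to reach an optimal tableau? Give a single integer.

pivot: y in, s2 out → z = 21/4
pivot: v in, y out → z = 21/2
No improving column remains; optimal.

2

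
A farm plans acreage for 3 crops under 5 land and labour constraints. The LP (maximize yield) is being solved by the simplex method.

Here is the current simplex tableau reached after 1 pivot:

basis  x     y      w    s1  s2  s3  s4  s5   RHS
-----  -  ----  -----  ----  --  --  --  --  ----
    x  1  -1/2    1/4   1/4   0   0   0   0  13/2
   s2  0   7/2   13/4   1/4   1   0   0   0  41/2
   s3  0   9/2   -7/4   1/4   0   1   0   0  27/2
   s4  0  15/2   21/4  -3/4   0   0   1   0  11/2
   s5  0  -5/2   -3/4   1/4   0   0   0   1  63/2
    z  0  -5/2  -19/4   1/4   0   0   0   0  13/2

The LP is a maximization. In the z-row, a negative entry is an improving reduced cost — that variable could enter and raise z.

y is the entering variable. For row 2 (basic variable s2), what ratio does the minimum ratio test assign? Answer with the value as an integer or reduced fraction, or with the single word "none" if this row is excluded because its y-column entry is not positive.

41/7

Ratio = RHS / (y entry) = (41/2) / (7/2) = 41/7.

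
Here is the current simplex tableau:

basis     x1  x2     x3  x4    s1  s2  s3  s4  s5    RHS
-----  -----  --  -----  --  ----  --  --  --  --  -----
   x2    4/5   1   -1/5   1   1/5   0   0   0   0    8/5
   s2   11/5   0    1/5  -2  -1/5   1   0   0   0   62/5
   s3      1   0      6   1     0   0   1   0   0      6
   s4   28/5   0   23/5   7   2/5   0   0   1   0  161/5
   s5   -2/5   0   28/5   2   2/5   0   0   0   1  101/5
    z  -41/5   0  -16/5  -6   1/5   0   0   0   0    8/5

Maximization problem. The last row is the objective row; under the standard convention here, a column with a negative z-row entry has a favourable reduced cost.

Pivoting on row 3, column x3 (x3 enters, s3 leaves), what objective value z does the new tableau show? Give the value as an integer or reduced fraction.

Minimum ratio for x3: 6/6 = 1.
z changes by −(z-row coeff of x3)·ratio = −(-16/5)·1 = 16/5.
New z = 8/5 + (16/5) = 24/5.

24/5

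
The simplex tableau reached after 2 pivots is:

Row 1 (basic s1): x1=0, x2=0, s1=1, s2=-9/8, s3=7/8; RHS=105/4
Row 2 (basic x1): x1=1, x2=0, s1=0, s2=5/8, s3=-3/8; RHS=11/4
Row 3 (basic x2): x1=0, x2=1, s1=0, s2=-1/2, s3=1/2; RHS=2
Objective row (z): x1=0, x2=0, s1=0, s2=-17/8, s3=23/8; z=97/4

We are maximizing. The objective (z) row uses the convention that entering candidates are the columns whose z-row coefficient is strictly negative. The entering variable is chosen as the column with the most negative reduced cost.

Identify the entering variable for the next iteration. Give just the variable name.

s2

Objective-row coefficients: x1: 0, x2: 0, s1: 0, s2: -17/8, s3: 23/8.
The most negative is -17/8 in column s2, so s2 enters.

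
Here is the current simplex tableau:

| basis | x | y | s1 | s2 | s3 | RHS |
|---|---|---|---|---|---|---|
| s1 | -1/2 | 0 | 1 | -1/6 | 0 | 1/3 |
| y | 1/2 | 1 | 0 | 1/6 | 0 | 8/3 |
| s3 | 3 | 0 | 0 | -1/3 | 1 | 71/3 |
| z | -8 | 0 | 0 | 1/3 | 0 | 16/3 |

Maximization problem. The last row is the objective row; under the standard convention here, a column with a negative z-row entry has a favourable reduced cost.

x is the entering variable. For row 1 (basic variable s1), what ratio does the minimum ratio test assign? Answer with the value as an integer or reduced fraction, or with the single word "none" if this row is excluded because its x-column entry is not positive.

none

The x entry in row 1 is -1/2 ≤ 0, so this row gives no ratio.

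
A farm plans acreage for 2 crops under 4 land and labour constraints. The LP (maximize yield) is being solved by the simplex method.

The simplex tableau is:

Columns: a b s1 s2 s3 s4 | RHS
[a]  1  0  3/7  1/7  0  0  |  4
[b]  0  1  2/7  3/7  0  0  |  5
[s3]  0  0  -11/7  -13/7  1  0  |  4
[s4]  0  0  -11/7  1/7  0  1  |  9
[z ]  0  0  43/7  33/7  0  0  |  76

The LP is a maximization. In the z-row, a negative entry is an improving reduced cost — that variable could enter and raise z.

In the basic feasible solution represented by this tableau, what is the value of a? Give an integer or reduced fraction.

a is basic (row 1); its value is the RHS of that row: 4.

4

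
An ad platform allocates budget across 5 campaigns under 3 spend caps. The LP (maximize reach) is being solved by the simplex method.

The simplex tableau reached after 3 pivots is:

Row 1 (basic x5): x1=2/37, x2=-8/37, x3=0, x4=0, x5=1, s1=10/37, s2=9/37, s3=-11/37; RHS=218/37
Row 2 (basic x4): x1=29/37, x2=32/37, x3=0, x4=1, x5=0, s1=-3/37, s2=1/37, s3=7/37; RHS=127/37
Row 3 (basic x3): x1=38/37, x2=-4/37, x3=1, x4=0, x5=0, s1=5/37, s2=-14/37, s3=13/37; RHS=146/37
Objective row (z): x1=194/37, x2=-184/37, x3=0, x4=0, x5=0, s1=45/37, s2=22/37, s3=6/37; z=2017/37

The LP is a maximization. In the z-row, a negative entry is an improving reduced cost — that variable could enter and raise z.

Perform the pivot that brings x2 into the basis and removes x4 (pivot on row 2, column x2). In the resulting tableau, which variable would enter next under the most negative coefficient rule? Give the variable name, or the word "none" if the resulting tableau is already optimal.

none

Pivot element 32/37. New z-row = old z-row − (-184/37)·(row 2/(32/37)).
Updated z-row coefficients: x1: 39/4, x2: 0, x3: 0, x4: 23/4, x5: 0, s1: 3/4, s2: 3/4, s3: 5/4.
No coefficient is strictly negative; the tableau after this pivot is optimal.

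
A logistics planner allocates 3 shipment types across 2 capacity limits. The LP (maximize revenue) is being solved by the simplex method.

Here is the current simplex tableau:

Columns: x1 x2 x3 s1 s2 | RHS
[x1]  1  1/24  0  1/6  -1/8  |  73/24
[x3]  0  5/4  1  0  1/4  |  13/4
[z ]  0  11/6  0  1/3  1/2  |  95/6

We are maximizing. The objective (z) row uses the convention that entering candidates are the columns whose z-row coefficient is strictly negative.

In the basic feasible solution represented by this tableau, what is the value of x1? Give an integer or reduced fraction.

x1 is basic (row 1); its value is the RHS of that row: 73/24.

73/24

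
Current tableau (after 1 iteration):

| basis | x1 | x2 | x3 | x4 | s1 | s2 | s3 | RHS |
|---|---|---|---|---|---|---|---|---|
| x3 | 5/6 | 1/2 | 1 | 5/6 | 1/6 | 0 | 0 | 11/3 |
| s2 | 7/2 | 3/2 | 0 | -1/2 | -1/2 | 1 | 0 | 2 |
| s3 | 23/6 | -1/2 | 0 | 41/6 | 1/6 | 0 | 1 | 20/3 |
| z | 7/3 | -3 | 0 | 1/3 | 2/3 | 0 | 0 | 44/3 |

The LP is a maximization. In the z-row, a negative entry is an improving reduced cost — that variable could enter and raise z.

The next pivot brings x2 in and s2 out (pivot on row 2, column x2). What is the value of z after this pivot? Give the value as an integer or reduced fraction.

Minimum ratio for x2: 2/(3/2) = 4/3.
z changes by −(z-row coeff of x2)·ratio = −(-3)·(4/3) = 4.
New z = 44/3 + 4 = 56/3.

56/3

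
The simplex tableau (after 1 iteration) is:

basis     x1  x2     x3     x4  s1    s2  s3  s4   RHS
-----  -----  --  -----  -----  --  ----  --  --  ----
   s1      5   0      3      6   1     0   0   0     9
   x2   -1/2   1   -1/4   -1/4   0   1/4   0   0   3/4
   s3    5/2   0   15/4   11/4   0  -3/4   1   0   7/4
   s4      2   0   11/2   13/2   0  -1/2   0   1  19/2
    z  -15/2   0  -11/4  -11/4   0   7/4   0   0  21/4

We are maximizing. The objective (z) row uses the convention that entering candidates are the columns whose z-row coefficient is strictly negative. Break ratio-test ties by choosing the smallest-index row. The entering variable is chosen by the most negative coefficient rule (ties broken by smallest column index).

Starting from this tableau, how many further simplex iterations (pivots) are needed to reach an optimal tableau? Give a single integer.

2

pivot: x1 in, s3 out → z = 21/2
pivot: s2 in, s1 out → z = 37/3
No improving column remains; optimal.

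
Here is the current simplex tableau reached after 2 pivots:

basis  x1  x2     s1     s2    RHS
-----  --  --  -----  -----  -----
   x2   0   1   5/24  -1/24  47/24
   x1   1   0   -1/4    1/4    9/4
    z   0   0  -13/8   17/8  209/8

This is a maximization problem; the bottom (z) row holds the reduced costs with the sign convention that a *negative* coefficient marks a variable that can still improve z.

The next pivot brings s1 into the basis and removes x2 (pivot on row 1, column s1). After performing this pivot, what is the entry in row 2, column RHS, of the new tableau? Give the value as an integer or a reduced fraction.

Pivot element is row 1, column s1: 5/24.
Normalize row 1: new (row 1, RHS) = (47/24)/(5/24) = 47/5.
row 2 ← row 2 − (-1/4)·(new row 1): 9/4 − (-1/4)·(47/5) = 23/5.

23/5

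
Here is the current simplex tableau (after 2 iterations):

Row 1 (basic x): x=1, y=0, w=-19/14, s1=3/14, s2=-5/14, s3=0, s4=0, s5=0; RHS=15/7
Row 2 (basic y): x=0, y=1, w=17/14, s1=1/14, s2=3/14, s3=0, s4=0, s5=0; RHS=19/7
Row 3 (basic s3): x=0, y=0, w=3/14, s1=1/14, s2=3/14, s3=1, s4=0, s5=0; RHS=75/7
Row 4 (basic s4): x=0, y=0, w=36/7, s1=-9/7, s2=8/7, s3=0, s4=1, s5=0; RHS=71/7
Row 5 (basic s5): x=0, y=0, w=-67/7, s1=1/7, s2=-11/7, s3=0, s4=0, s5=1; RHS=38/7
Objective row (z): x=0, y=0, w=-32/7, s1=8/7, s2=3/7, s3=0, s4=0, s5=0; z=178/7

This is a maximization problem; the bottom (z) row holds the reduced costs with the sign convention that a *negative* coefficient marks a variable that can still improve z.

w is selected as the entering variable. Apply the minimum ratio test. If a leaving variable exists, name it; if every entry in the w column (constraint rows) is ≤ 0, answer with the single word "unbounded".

Ratios: row 1 (x): entry -19/14 ≤ 0, skip; row 2 (y): (19/7)/(17/14) = 38/17; row 3 (s3): (75/7)/(3/14) = 50; row 4 (s4): (71/7)/(36/7) = 71/36; row 5 (s5): entry -67/7 ≤ 0, skip.
Minimum ratio is in the s4 row, so s4 leaves.

s4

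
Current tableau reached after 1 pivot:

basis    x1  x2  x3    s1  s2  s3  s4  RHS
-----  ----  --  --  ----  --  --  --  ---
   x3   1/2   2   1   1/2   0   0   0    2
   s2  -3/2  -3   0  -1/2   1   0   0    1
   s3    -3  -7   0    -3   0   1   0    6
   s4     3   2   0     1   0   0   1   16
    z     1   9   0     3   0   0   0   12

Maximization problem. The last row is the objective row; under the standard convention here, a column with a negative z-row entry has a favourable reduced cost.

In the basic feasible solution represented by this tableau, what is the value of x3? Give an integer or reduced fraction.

x3 is basic (row 1); its value is the RHS of that row: 2.

2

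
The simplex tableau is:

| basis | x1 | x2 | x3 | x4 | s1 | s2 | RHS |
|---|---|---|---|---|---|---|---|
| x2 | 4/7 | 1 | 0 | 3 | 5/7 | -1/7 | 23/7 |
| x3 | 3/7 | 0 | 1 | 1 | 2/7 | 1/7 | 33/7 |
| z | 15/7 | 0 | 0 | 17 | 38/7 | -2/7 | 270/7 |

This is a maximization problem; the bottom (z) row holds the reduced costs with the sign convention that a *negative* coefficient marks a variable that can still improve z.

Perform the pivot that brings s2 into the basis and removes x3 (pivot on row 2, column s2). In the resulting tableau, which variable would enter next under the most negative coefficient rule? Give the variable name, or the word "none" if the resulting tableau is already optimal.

none

Pivot element 1/7. New z-row = old z-row − (-2/7)·(row 2/(1/7)).
Updated z-row coefficients: x1: 3, x2: 0, x3: 2, x4: 19, s1: 6, s2: 0.
No coefficient is strictly negative; the tableau after this pivot is optimal.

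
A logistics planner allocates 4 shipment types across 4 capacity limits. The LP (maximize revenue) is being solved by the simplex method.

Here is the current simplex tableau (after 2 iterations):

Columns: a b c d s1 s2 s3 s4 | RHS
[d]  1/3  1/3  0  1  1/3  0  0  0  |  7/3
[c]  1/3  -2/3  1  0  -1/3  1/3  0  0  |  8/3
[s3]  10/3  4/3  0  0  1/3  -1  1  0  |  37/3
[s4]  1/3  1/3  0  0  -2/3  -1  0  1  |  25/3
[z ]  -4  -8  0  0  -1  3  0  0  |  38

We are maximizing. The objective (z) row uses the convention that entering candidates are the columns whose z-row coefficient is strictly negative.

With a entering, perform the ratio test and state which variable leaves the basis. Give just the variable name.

s3

Ratios: row 1 (d): (7/3)/(1/3) = 7; row 2 (c): (8/3)/(1/3) = 8; row 3 (s3): (37/3)/(10/3) = 37/10; row 4 (s4): (25/3)/(1/3) = 25.
Minimum ratio 37/10 is in the s3 row, so s3 leaves.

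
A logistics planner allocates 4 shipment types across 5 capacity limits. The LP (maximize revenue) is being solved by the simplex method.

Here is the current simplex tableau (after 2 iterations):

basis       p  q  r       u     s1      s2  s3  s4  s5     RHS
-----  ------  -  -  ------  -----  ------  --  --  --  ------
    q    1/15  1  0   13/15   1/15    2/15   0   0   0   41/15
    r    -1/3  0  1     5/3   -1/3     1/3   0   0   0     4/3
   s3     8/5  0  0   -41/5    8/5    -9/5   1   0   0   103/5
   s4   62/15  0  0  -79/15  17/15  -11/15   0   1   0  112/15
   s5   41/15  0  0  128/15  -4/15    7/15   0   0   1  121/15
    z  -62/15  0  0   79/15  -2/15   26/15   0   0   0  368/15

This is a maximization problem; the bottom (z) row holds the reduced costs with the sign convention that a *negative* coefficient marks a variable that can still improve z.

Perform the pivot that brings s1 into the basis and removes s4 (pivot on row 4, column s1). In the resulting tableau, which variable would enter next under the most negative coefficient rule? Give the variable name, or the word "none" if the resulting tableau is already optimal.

Pivot element 17/15. New z-row = old z-row − (-2/15)·(row 4/(17/15)).
Updated z-row coefficients: p: -62/17, q: 0, r: 0, u: 79/17, s1: 0, s2: 28/17, s3: 0, s4: 2/17, s5: 0.
The most negative is -62/17 in column p, so p would enter next.

p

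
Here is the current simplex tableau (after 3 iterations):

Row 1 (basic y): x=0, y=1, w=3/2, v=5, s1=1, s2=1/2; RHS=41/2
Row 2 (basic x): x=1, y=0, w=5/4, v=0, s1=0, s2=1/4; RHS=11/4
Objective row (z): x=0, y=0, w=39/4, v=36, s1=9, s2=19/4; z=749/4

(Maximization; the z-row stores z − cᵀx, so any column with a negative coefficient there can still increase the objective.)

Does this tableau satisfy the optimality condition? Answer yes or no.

yes

No objective-row coefficient is strictly negative, so no entering variable exists; the tableau is optimal.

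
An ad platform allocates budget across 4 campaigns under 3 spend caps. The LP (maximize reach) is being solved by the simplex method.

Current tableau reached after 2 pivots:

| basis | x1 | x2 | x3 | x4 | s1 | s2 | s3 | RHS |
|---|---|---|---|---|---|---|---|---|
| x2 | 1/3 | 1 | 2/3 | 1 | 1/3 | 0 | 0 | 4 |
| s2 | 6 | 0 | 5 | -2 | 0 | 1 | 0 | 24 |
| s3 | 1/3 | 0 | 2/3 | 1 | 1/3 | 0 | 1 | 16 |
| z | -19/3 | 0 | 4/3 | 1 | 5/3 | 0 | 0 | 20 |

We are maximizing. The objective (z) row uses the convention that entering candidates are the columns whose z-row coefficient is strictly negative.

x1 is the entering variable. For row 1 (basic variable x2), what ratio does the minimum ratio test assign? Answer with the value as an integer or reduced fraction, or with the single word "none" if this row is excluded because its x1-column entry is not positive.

Ratio = RHS / (x1 entry) = 4 / (1/3) = 12.

12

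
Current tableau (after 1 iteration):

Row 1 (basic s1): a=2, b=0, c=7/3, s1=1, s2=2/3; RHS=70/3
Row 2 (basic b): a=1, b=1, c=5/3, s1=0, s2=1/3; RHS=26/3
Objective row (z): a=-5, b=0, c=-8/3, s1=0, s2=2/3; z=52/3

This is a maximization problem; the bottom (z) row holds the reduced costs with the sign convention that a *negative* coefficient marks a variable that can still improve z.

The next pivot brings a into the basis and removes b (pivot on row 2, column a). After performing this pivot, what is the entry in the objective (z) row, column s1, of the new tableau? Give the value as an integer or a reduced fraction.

0

Pivot element is row 2, column a: 1.
Normalize row 2: new (row 2, s1) = 0/1 = 0.
z-row ← z-row − (-5)·(new row 2): 0 − (-5)·0 = 0.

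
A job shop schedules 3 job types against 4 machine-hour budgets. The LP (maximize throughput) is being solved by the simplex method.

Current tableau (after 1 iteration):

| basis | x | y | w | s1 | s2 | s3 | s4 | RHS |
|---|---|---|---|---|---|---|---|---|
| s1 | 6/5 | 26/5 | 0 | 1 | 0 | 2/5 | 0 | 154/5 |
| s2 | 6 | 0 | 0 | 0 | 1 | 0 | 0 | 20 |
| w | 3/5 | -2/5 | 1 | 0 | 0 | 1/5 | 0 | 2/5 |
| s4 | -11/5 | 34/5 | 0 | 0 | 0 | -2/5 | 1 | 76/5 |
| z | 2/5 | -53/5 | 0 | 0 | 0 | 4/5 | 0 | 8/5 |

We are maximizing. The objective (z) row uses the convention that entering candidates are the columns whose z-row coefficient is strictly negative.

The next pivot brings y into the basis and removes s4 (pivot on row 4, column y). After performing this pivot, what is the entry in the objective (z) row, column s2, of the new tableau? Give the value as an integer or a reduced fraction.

Pivot element is row 4, column y: 34/5.
Normalize row 4: new (row 4, s2) = 0/(34/5) = 0.
z-row ← z-row − (-53/5)·(new row 4): 0 − (-53/5)·0 = 0.

0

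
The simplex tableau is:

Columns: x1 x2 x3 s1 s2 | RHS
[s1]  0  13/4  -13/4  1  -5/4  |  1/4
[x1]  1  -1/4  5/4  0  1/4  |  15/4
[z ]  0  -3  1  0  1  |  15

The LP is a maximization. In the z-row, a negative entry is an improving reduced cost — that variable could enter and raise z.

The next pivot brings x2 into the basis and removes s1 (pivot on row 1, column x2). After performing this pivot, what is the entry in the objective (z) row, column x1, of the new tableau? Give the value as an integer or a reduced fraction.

Pivot element is row 1, column x2: 13/4.
Normalize row 1: new (row 1, x1) = 0/(13/4) = 0.
z-row ← z-row − (-3)·(new row 1): 0 − (-3)·0 = 0.

0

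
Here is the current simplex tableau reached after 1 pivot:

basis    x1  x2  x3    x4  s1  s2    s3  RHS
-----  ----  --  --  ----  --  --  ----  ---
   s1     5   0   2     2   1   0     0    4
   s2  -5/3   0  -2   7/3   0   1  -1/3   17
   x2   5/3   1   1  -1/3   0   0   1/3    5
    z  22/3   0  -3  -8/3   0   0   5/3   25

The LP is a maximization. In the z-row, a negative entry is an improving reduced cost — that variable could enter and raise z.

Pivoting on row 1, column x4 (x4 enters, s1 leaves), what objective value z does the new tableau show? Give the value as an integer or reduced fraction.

Minimum ratio for x4: 4/2 = 2.
z changes by −(z-row coeff of x4)·ratio = −(-8/3)·2 = 16/3.
New z = 25 + (16/3) = 91/3.

91/3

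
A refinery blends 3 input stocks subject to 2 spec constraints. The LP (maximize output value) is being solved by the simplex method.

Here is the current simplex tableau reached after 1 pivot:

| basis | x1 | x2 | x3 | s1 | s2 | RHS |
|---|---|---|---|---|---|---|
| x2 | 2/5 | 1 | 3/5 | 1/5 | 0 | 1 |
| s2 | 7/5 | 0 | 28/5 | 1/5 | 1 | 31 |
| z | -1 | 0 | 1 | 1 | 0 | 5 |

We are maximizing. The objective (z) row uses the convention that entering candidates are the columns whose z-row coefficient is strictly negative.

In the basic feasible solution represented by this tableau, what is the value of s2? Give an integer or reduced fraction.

s2 is basic (row 2); its value is the RHS of that row: 31.

31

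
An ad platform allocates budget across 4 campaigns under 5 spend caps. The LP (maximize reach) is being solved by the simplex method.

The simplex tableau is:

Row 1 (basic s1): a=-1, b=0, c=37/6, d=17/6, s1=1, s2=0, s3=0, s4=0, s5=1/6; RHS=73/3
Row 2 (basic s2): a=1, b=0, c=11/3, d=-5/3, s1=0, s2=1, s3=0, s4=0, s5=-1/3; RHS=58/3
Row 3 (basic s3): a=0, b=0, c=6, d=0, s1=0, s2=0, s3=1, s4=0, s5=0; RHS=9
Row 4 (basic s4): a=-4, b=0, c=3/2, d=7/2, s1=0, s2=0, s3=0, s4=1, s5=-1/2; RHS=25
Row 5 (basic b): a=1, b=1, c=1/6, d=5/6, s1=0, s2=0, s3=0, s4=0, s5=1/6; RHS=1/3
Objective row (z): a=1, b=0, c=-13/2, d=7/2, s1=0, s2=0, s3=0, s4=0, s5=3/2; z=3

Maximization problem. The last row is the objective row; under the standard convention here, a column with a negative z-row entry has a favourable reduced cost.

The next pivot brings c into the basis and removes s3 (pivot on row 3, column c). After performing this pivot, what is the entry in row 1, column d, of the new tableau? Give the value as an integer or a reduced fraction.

17/6

Pivot element is row 3, column c: 6.
Normalize row 3: new (row 3, d) = 0/6 = 0.
row 1 ← row 1 − (37/6)·(new row 3): 17/6 − (37/6)·0 = 17/6.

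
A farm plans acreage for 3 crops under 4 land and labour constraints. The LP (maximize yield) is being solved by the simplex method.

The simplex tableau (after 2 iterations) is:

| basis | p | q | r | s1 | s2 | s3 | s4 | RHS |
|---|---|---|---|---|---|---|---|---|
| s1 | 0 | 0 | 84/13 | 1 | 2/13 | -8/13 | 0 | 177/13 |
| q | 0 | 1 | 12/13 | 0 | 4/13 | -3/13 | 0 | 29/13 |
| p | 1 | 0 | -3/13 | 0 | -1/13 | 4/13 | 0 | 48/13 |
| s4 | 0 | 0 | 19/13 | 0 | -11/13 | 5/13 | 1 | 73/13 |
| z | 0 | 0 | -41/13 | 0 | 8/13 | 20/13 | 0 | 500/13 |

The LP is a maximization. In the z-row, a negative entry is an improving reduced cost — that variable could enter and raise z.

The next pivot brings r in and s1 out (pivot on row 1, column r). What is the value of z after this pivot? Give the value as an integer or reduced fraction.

1263/28

Minimum ratio for r: (177/13)/(84/13) = 59/28.
z changes by −(z-row coeff of r)·ratio = −(-41/13)·(59/28) = 2419/364.
New z = 500/13 + (2419/364) = 1263/28.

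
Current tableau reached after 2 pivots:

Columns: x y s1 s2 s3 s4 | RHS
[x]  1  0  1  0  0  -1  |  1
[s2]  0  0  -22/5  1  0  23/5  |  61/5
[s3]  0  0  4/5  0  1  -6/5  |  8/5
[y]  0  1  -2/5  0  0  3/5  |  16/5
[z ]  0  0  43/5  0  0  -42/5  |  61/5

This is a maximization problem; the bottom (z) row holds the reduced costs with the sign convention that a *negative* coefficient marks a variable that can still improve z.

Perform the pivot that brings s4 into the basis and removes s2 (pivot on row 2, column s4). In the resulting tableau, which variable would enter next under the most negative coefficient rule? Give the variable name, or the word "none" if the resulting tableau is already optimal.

none

Pivot element 23/5. New z-row = old z-row − (-42/5)·(row 2/(23/5)).
Updated z-row coefficients: x: 0, y: 0, s1: 13/23, s2: 42/23, s3: 0, s4: 0.
No coefficient is strictly negative; the tableau after this pivot is optimal.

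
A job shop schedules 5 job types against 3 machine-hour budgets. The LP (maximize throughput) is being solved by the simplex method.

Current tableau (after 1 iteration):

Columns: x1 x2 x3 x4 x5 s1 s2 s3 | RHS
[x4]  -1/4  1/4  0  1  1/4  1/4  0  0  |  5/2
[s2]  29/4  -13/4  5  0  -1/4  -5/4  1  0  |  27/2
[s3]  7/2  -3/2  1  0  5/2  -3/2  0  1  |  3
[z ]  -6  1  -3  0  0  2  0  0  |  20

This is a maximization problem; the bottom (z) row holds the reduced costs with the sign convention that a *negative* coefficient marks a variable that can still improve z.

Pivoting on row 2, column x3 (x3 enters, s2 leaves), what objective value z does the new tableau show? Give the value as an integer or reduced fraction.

Minimum ratio for x3: (27/2)/5 = 27/10.
z changes by −(z-row coeff of x3)·ratio = −(-3)·(27/10) = 81/10.
New z = 20 + (81/10) = 281/10.

281/10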